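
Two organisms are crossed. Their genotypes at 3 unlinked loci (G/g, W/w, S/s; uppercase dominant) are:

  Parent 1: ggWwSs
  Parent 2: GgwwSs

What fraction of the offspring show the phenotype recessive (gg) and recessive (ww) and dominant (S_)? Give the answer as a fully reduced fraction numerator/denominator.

P(gg ww S_) = 3/16

ggWwSs gametes: gWS×2, gWs×2, gwS×2, gws×2
GgwwSs gametes: GwS×2, Gws×2, gwS×2, gws×2
ggWwSs×GgwwSs grid (8·8=64): GgWwSS=4 GgWwSs=8 GgWwss=4 GgwwSS=4 GgwwSs=8 Ggwwss=4 ggWwSS=4 ggWwSs=8 ggWwss=4 ggwwSS=4 ggwwSs=8 ggwwss=4
gg ww S_ hits 12/64; gcd=4; 12÷4/64÷4 = 3/16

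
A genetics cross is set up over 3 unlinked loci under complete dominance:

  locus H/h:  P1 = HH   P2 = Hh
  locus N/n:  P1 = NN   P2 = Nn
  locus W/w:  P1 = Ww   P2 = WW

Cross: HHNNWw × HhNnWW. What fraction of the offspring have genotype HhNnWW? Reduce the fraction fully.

HHNNWw gametes: HNW×4, HNw×4
HhNnWW gametes: HNW×2, HnW×2, hNW×2, hnW×2
HHNNWw×HhNnWW grid (8·8=64): HHNNWW=8 HHNNWw=8 HHNnWW=8 HHNnWw=8 HhNNWW=8 HhNNWw=8 HhNnWW=8 HhNnWw=8
HhNnWW hits 8/64; gcd=8; 8÷8/64÷8 = 1/8

P(HhNnWW) = 1/8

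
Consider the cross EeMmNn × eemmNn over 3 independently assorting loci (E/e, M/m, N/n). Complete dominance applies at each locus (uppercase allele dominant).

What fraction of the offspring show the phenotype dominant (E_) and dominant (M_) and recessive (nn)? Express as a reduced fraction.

P(E_ M_ nn) = 1/16

EeMmNn gametes: EMN×1, EMn×1, EmN×1, Emn×1, eMN×1, eMn×1, emN×1, emn×1
eemmNn gametes: emN×4, emn×4
EeMmNn×eemmNn grid (8·8=64): EeMmNN=4 EeMmNn=8 EeMmnn=4 EemmNN=4 EemmNn=8 Eemmnn=4 eeMmNN=4 eeMmNn=8 eeMmnn=4 eemmNN=4 eemmNn=8 eemmnn=4
E_ M_ nn hits 4/64; gcd=4; 4÷4/64÷4 = 1/16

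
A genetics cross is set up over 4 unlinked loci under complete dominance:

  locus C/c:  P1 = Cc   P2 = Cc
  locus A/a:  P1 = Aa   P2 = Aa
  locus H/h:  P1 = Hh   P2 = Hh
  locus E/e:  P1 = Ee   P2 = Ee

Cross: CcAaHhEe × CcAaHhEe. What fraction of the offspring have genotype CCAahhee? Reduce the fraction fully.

P(CCAahhee) = 1/128

CcAaHhEe gametes: CAHE×1, CAHe×1, CAhE×1, CAhe×1, CaHE×1, CaHe×1, CahE×1, Cahe×1, cAHE×1, cAHe×1, cAhE×1, cAhe×1, caHE×1, caHe×1, cahE×1, cahe×1
CcAaHhEe gametes: CAHE×1, CAHe×1, CAhE×1, CAhe×1, CaHE×1, CaHe×1, CahE×1, Cahe×1, cAHE×1, cAHe×1, cAhE×1, cAhe×1, caHE×1, caHe×1, cahE×1, cahe×1
CcAaHhEe×CcAaHhEe grid (16·16=256): CCAAHHEE=1 CCAAHHEe=2 CCAAHHee=1 CCAAHhEE=2 CCAAHhEe=4 CCAAHhee=2 CCAAhhEE=1 CCAAhhEe=2 CCAAhhee=1 CCAaHHEE=2 CCAaHHEe=4 CCAaHHee=2 CCAaHhEE=4 CCAaHhEe=8 CCAaHhee=4 CCAahhEE=2 CCAahhEe=4 CCAahhee=2 CCaaHHEE=1 CCaaHHEe=2 CCaaHHee=1 CCaaHhEE=2 CCaaHhEe=4 CCaaHhee=2 CCaahhEE=1 CCaahhEe=2 CCaahhee=1 CcAAHHEE=2 CcAAHHEe=4 CcAAHHee=2 CcAAHhEE=4 CcAAHhEe=8 CcAAHhee=4 CcAAhhEE=2 CcAAhhEe=4 CcAAhhee=2 CcAaHHEE=4 CcAaHHEe=8 CcAaHHee=4 CcAaHhEE=8 CcAaHhEe=16 CcAaHhee=8 CcAahhEE=4 CcAahhEe=8 CcAahhee=4 CcaaHHEE=2 CcaaHHEe=4 CcaaHHee=2 CcaaHhEE=4 CcaaHhEe=8 CcaaHhee=4 CcaahhEE=2 CcaahhEe=4 Ccaahhee=2 ccAAHHEE=1 ccAAHHEe=2 ccAAHHee=1 ccAAHhEE=2 ccAAHhEe=4 ccAAHhee=2 ccAAhhEE=1 ccAAhhEe=2 ccAAhhee=1 ccAaHHEE=2 ccAaHHEe=4 ccAaHHee=2 ccAaHhEE=4 ccAaHhEe=8 ccAaHhee=4 ccAahhEE=2 ccAahhEe=4 ccAahhee=2 ccaaHHEE=1 ccaaHHEe=2 ccaaHHee=1 ccaaHhEE=2 ccaaHhEe=4 ccaaHhee=2 ccaahhEE=1 ccaahhEe=2 ccaahhee=1
CCAahhee hits 2/256; gcd=2; 2÷2/256÷2 = 1/128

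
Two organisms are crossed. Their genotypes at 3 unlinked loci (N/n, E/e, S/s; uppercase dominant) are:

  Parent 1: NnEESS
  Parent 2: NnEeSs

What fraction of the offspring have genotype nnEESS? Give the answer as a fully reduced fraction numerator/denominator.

NnEESS gametes: NES×4, nES×4
NnEeSs gametes: NES×1, NEs×1, NeS×1, Nes×1, nES×1, nEs×1, neS×1, nes×1
NnEESS×NnEeSs grid (8·8=64): NNEESS=4 NNEESs=4 NNEeSS=4 NNEeSs=4 NnEESS=8 NnEESs=8 NnEeSS=8 NnEeSs=8 nnEESS=4 nnEESs=4 nnEeSS=4 nnEeSs=4
nnEESS hits 4/64; gcd=4; 4÷4/64÷4 = 1/16

P(nnEESS) = 1/16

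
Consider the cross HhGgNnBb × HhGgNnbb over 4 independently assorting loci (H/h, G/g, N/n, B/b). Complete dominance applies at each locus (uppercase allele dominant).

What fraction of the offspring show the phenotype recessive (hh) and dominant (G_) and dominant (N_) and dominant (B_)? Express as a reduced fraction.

P(hh G_ N_ B_) = 9/128

HhGgNnBb gametes: HGNB×1, HGNb×1, HGnB×1, HGnb×1, HgNB×1, HgNb×1, HgnB×1, Hgnb×1, hGNB×1, hGNb×1, hGnB×1, hGnb×1, hgNB×1, hgNb×1, hgnB×1, hgnb×1
HhGgNnbb gametes: HGNb×2, HGnb×2, HgNb×2, Hgnb×2, hGNb×2, hGnb×2, hgNb×2, hgnb×2
HhGgNnBb×HhGgNnbb grid (16·16=256): HHGGNNBb=2 HHGGNNbb=2 HHGGNnBb=4 HHGGNnbb=4 HHGGnnBb=2 HHGGnnbb=2 HHGgNNBb=4 HHGgNNbb=4 HHGgNnBb=8 HHGgNnbb=8 HHGgnnBb=4 HHGgnnbb=4 HHggNNBb=2 HHggNNbb=2 HHggNnBb=4 HHggNnbb=4 HHggnnBb=2 HHggnnbb=2 HhGGNNBb=4 HhGGNNbb=4 HhGGNnBb=8 HhGGNnbb=8 HhGGnnBb=4 HhGGnnbb=4 HhGgNNBb=8 HhGgNNbb=8 HhGgNnBb=16 HhGgNnbb=16 HhGgnnBb=8 HhGgnnbb=8 HhggNNBb=4 HhggNNbb=4 HhggNnBb=8 HhggNnbb=8 HhggnnBb=4 Hhggnnbb=4 hhGGNNBb=2 hhGGNNbb=2 hhGGNnBb=4 hhGGNnbb=4 hhGGnnBb=2 hhGGnnbb=2 hhGgNNBb=4 hhGgNNbb=4 hhGgNnBb=8 hhGgNnbb=8 hhGgnnBb=4 hhGgnnbb=4 hhggNNBb=2 hhggNNbb=2 hhggNnBb=4 hhggNnbb=4 hhggnnBb=2 hhggnnbb=2
hh G_ N_ B_ hits 18/256; gcd=2; 18÷2/256÷2 = 9/128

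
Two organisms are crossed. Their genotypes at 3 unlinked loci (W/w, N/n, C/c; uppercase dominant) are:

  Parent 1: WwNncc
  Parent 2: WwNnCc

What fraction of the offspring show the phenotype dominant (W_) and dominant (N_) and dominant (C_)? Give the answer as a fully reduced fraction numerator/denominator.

P(W_ N_ C_) = 9/32

WwNncc gametes: WNc×2, Wnc×2, wNc×2, wnc×2
WwNnCc gametes: WNC×1, WNc×1, WnC×1, Wnc×1, wNC×1, wNc×1, wnC×1, wnc×1
WwNncc×WwNnCc grid (8·8=64): WWNNCc=2 WWNNcc=2 WWNnCc=4 WWNncc=4 WWnnCc=2 WWnncc=2 WwNNCc=4 WwNNcc=4 WwNnCc=8 WwNncc=8 WwnnCc=4 Wwnncc=4 wwNNCc=2 wwNNcc=2 wwNnCc=4 wwNncc=4 wwnnCc=2 wwnncc=2
W_ N_ C_ hits 18/64; gcd=2; 18÷2/64÷2 = 9/32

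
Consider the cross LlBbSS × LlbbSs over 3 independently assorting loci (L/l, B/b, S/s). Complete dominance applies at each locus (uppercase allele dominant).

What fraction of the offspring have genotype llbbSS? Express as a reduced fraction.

LlBbSS gametes: LBS×2, LbS×2, lBS×2, lbS×2
LlbbSs gametes: LbS×2, Lbs×2, lbS×2, lbs×2
LlBbSS×LlbbSs grid (8·8=64): LLBbSS=4 LLBbSs=4 LLbbSS=4 LLbbSs=4 LlBbSS=8 LlBbSs=8 LlbbSS=8 LlbbSs=8 llBbSS=4 llBbSs=4 llbbSS=4 llbbSs=4
llbbSS hits 4/64; gcd=4; 4÷4/64÷4 = 1/16

P(llbbSS) = 1/16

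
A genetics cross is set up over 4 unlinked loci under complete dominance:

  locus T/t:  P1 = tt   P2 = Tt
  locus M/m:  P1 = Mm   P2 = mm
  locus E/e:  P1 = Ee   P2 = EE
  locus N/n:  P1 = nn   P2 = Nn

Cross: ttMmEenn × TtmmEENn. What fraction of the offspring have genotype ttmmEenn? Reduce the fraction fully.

ttMmEenn gametes: tMEn×4, tMen×4, tmEn×4, tmen×4
TtmmEENn gametes: TmEN×4, TmEn×4, tmEN×4, tmEn×4
ttMmEenn×TtmmEENn grid (16·16=256): TtMmEENn=16 TtMmEEnn=16 TtMmEeNn=16 TtMmEenn=16 TtmmEENn=16 TtmmEEnn=16 TtmmEeNn=16 TtmmEenn=16 ttMmEENn=16 ttMmEEnn=16 ttMmEeNn=16 ttMmEenn=16 ttmmEENn=16 ttmmEEnn=16 ttmmEeNn=16 ttmmEenn=16
ttmmEenn hits 16/256; gcd=16; 16÷16/256÷16 = 1/16

P(ttmmEenn) = 1/16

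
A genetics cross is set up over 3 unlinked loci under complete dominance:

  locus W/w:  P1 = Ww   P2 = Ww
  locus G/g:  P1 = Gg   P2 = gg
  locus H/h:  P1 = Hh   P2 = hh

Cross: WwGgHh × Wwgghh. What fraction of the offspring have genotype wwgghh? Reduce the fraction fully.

WwGgHh gametes: WGH×1, WGh×1, WgH×1, Wgh×1, wGH×1, wGh×1, wgH×1, wgh×1
Wwgghh gametes: Wgh×4, wgh×4
WwGgHh×Wwgghh grid (8·8=64): WWGgHh=4 WWGghh=4 WWggHh=4 WWgghh=4 WwGgHh=8 WwGghh=8 WwggHh=8 Wwgghh=8 wwGgHh=4 wwGghh=4 wwggHh=4 wwgghh=4
wwgghh hits 4/64; gcd=4; 4÷4/64÷4 = 1/16

P(wwgghh) = 1/16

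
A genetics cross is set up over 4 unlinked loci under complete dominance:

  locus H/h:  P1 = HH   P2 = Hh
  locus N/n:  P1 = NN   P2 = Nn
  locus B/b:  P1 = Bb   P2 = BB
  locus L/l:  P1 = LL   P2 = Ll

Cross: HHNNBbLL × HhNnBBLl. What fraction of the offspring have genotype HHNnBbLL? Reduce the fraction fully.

HHNNBbLL gametes: HNBL×8, HNbL×8
HhNnBBLl gametes: HNBL×2, HNBl×2, HnBL×2, HnBl×2, hNBL×2, hNBl×2, hnBL×2, hnBl×2
HHNNBbLL×HhNnBBLl grid (16·16=256): HHNNBBLL=16 HHNNBBLl=16 HHNNBbLL=16 HHNNBbLl=16 HHNnBBLL=16 HHNnBBLl=16 HHNnBbLL=16 HHNnBbLl=16 HhNNBBLL=16 HhNNBBLl=16 HhNNBbLL=16 HhNNBbLl=16 HhNnBBLL=16 HhNnBBLl=16 HhNnBbLL=16 HhNnBbLl=16
HHNnBbLL hits 16/256; gcd=16; 16÷16/256÷16 = 1/16

P(HHNnBbLL) = 1/16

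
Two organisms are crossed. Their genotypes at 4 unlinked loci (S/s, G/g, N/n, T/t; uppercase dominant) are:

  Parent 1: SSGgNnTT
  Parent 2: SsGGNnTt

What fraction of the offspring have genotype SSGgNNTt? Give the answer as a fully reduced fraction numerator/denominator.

P(SSGgNNTt) = 1/32

SSGgNnTT gametes: SGNT×4, SGnT×4, SgNT×4, SgnT×4
SsGGNnTt gametes: SGNT×2, SGNt×2, SGnT×2, SGnt×2, sGNT×2, sGNt×2, sGnT×2, sGnt×2
SSGgNnTT×SsGGNnTt grid (16·16=256): SSGGNNTT=8 SSGGNNTt=8 SSGGNnTT=16 SSGGNnTt=16 SSGGnnTT=8 SSGGnnTt=8 SSGgNNTT=8 SSGgNNTt=8 SSGgNnTT=16 SSGgNnTt=16 SSGgnnTT=8 SSGgnnTt=8 SsGGNNTT=8 SsGGNNTt=8 SsGGNnTT=16 SsGGNnTt=16 SsGGnnTT=8 SsGGnnTt=8 SsGgNNTT=8 SsGgNNTt=8 SsGgNnTT=16 SsGgNnTt=16 SsGgnnTT=8 SsGgnnTt=8
SSGgNNTt hits 8/256; gcd=8; 8÷8/256÷8 = 1/32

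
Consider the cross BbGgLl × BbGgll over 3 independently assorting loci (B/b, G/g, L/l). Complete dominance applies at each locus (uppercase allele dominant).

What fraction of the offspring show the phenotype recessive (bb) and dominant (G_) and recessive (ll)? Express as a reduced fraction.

P(bb G_ ll) = 3/32

BbGgLl gametes: BGL×1, BGl×1, BgL×1, Bgl×1, bGL×1, bGl×1, bgL×1, bgl×1
BbGgll gametes: BGl×2, Bgl×2, bGl×2, bgl×2
BbGgLl×BbGgll grid (8·8=64): BBGGLl=2 BBGGll=2 BBGgLl=4 BBGgll=4 BBggLl=2 BBggll=2 BbGGLl=4 BbGGll=4 BbGgLl=8 BbGgll=8 BbggLl=4 Bbggll=4 bbGGLl=2 bbGGll=2 bbGgLl=4 bbGgll=4 bbggLl=2 bbggll=2
bb G_ ll hits 6/64; gcd=2; 6÷2/64÷2 = 3/32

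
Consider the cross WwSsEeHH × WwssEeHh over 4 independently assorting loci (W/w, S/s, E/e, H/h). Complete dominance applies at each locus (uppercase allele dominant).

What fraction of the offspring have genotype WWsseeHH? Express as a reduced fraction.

WwSsEeHH gametes: WSEH×2, WSeH×2, WsEH×2, WseH×2, wSEH×2, wSeH×2, wsEH×2, wseH×2
WwssEeHh gametes: WsEH×2, WsEh×2, WseH×2, Wseh×2, wsEH×2, wsEh×2, wseH×2, wseh×2
WwSsEeHH×WwssEeHh grid (16·16=256): WWSsEEHH=4 WWSsEEHh=4 WWSsEeHH=8 WWSsEeHh=8 WWSseeHH=4 WWSseeHh=4 WWssEEHH=4 WWssEEHh=4 WWssEeHH=8 WWssEeHh=8 WWsseeHH=4 WWsseeHh=4 WwSsEEHH=8 WwSsEEHh=8 WwSsEeHH=16 WwSsEeHh=16 WwSseeHH=8 WwSseeHh=8 WwssEEHH=8 WwssEEHh=8 WwssEeHH=16 WwssEeHh=16 WwsseeHH=8 WwsseeHh=8 wwSsEEHH=4 wwSsEEHh=4 wwSsEeHH=8 wwSsEeHh=8 wwSseeHH=4 wwSseeHh=4 wwssEEHH=4 wwssEEHh=4 wwssEeHH=8 wwssEeHh=8 wwsseeHH=4 wwsseeHh=4
WWsseeHH hits 4/256; gcd=4; 4÷4/256÷4 = 1/64

P(WWsseeHH) = 1/64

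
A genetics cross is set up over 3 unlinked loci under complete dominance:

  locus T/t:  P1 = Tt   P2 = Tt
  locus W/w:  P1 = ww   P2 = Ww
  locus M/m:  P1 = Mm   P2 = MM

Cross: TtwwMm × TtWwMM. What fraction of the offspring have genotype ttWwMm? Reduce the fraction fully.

P(ttWwMm) = 1/16

TtwwMm gametes: TwM×2, Twm×2, twM×2, twm×2
TtWwMM gametes: TWM×2, TwM×2, tWM×2, twM×2
TtwwMm×TtWwMM grid (8·8=64): TTWwMM=4 TTWwMm=4 TTwwMM=4 TTwwMm=4 TtWwMM=8 TtWwMm=8 TtwwMM=8 TtwwMm=8 ttWwMM=4 ttWwMm=4 ttwwMM=4 ttwwMm=4
ttWwMm hits 4/64; gcd=4; 4÷4/64÷4 = 1/16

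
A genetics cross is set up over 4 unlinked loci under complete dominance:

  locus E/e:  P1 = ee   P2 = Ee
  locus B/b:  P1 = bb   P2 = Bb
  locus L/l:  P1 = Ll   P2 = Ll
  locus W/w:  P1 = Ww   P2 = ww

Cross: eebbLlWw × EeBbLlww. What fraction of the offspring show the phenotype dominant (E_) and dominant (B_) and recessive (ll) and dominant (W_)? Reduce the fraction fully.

P(E_ B_ ll W_) = 1/32

eebbLlWw gametes: ebLW×4, ebLw×4, eblW×4, eblw×4
EeBbLlww gametes: EBLw×2, EBlw×2, EbLw×2, Eblw×2, eBLw×2, eBlw×2, ebLw×2, eblw×2
eebbLlWw×EeBbLlww grid (16·16=256): EeBbLLWw=8 EeBbLLww=8 EeBbLlWw=16 EeBbLlww=16 EeBbllWw=8 EeBbllww=8 EebbLLWw=8 EebbLLww=8 EebbLlWw=16 EebbLlww=16 EebbllWw=8 Eebbllww=8 eeBbLLWw=8 eeBbLLww=8 eeBbLlWw=16 eeBbLlww=16 eeBbllWw=8 eeBbllww=8 eebbLLWw=8 eebbLLww=8 eebbLlWw=16 eebbLlww=16 eebbllWw=8 eebbllww=8
E_ B_ ll W_ hits 8/256; gcd=8; 8÷8/256÷8 = 1/32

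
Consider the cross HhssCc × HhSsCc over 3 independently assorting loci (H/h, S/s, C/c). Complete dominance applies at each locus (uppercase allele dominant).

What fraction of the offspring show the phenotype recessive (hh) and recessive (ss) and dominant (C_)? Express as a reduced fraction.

HhssCc gametes: HsC×2, Hsc×2, hsC×2, hsc×2
HhSsCc gametes: HSC×1, HSc×1, HsC×1, Hsc×1, hSC×1, hSc×1, hsC×1, hsc×1
HhssCc×HhSsCc grid (8·8=64): HHSsCC=2 HHSsCc=4 HHSscc=2 HHssCC=2 HHssCc=4 HHsscc=2 HhSsCC=4 HhSsCc=8 HhSscc=4 HhssCC=4 HhssCc=8 Hhsscc=4 hhSsCC=2 hhSsCc=4 hhSscc=2 hhssCC=2 hhssCc=4 hhsscc=2
hh ss C_ hits 6/64; gcd=2; 6÷2/64÷2 = 3/32

P(hh ss C_) = 3/32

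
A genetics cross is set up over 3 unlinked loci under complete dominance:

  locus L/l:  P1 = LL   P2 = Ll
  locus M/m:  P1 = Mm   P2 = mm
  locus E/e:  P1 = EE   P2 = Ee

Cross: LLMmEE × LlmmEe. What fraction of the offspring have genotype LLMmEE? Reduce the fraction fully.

P(LLMmEE) = 1/8

LLMmEE gametes: LME×4, LmE×4
LlmmEe gametes: LmE×2, Lme×2, lmE×2, lme×2
LLMmEE×LlmmEe grid (8·8=64): LLMmEE=8 LLMmEe=8 LLmmEE=8 LLmmEe=8 LlMmEE=8 LlMmEe=8 LlmmEE=8 LlmmEe=8
LLMmEE hits 8/64; gcd=8; 8÷8/64÷8 = 1/8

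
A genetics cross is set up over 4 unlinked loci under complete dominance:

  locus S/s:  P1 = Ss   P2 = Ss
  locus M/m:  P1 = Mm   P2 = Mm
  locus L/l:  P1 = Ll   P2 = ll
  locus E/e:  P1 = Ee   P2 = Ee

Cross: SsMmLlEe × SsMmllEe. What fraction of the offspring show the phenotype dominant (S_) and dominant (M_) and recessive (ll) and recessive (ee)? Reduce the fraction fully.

P(S_ M_ ll ee) = 9/128

SsMmLlEe gametes: SMLE×1, SMLe×1, SMlE×1, SMle×1, SmLE×1, SmLe×1, SmlE×1, Smle×1, sMLE×1, sMLe×1, sMlE×1, sMle×1, smLE×1, smLe×1, smlE×1, smle×1
SsMmllEe gametes: SMlE×2, SMle×2, SmlE×2, Smle×2, sMlE×2, sMle×2, smlE×2, smle×2
SsMmLlEe×SsMmllEe grid (16·16=256): SSMMLlEE=2 SSMMLlEe=4 SSMMLlee=2 SSMMllEE=2 SSMMllEe=4 SSMMllee=2 SSMmLlEE=4 SSMmLlEe=8 SSMmLlee=4 SSMmllEE=4 SSMmllEe=8 SSMmllee=4 SSmmLlEE=2 SSmmLlEe=4 SSmmLlee=2 SSmmllEE=2 SSmmllEe=4 SSmmllee=2 SsMMLlEE=4 SsMMLlEe=8 SsMMLlee=4 SsMMllEE=4 SsMMllEe=8 SsMMllee=4 SsMmLlEE=8 SsMmLlEe=16 SsMmLlee=8 SsMmllEE=8 SsMmllEe=16 SsMmllee=8 SsmmLlEE=4 SsmmLlEe=8 SsmmLlee=4 SsmmllEE=4 SsmmllEe=8 Ssmmllee=4 ssMMLlEE=2 ssMMLlEe=4 ssMMLlee=2 ssMMllEE=2 ssMMllEe=4 ssMMllee=2 ssMmLlEE=4 ssMmLlEe=8 ssMmLlee=4 ssMmllEE=4 ssMmllEe=8 ssMmllee=4 ssmmLlEE=2 ssmmLlEe=4 ssmmLlee=2 ssmmllEE=2 ssmmllEe=4 ssmmllee=2
S_ M_ ll ee hits 18/256; gcd=2; 18÷2/256÷2 = 9/128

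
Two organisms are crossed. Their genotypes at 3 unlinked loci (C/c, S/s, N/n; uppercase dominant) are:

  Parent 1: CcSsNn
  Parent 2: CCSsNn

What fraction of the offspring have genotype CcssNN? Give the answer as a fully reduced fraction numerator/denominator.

CcSsNn gametes: CSN×1, CSn×1, CsN×1, Csn×1, cSN×1, cSn×1, csN×1, csn×1
CCSsNn gametes: CSN×2, CSn×2, CsN×2, Csn×2
CcSsNn×CCSsNn grid (8·8=64): CCSSNN=2 CCSSNn=4 CCSSnn=2 CCSsNN=4 CCSsNn=8 CCSsnn=4 CCssNN=2 CCssNn=4 CCssnn=2 CcSSNN=2 CcSSNn=4 CcSSnn=2 CcSsNN=4 CcSsNn=8 CcSsnn=4 CcssNN=2 CcssNn=4 Ccssnn=2
CcssNN hits 2/64; gcd=2; 2÷2/64÷2 = 1/32

P(CcssNN) = 1/32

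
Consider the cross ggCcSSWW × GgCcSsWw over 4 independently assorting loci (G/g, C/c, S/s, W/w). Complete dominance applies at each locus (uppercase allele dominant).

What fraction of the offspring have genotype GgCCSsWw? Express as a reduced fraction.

P(GgCCSsWw) = 1/32

ggCcSSWW gametes: gCSW×8, gcSW×8
GgCcSsWw gametes: GCSW×1, GCSw×1, GCsW×1, GCsw×1, GcSW×1, GcSw×1, GcsW×1, Gcsw×1, gCSW×1, gCSw×1, gCsW×1, gCsw×1, gcSW×1, gcSw×1, gcsW×1, gcsw×1
ggCcSSWW×GgCcSsWw grid (16·16=256): GgCCSSWW=8 GgCCSSWw=8 GgCCSsWW=8 GgCCSsWw=8 GgCcSSWW=16 GgCcSSWw=16 GgCcSsWW=16 GgCcSsWw=16 GgccSSWW=8 GgccSSWw=8 GgccSsWW=8 GgccSsWw=8 ggCCSSWW=8 ggCCSSWw=8 ggCCSsWW=8 ggCCSsWw=8 ggCcSSWW=16 ggCcSSWw=16 ggCcSsWW=16 ggCcSsWw=16 ggccSSWW=8 ggccSSWw=8 ggccSsWW=8 ggccSsWw=8
GgCCSsWw hits 8/256; gcd=8; 8÷8/256÷8 = 1/32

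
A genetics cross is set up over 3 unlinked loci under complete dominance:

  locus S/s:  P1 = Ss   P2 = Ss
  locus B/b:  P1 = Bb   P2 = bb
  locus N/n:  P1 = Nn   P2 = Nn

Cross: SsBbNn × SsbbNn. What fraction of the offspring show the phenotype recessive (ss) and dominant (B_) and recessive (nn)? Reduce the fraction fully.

P(ss B_ nn) = 1/32

SsBbNn gametes: SBN×1, SBn×1, SbN×1, Sbn×1, sBN×1, sBn×1, sbN×1, sbn×1
SsbbNn gametes: SbN×2, Sbn×2, sbN×2, sbn×2
SsBbNn×SsbbNn grid (8·8=64): SSBbNN=2 SSBbNn=4 SSBbnn=2 SSbbNN=2 SSbbNn=4 SSbbnn=2 SsBbNN=4 SsBbNn=8 SsBbnn=4 SsbbNN=4 SsbbNn=8 Ssbbnn=4 ssBbNN=2 ssBbNn=4 ssBbnn=2 ssbbNN=2 ssbbNn=4 ssbbnn=2
ss B_ nn hits 2/64; gcd=2; 2÷2/64÷2 = 1/32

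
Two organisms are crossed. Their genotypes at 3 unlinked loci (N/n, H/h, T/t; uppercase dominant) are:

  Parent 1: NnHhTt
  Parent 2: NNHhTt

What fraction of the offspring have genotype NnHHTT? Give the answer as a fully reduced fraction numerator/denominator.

NnHhTt gametes: NHT×1, NHt×1, NhT×1, Nht×1, nHT×1, nHt×1, nhT×1, nht×1
NNHhTt gametes: NHT×2, NHt×2, NhT×2, Nht×2
NnHhTt×NNHhTt grid (8·8=64): NNHHTT=2 NNHHTt=4 NNHHtt=2 NNHhTT=4 NNHhTt=8 NNHhtt=4 NNhhTT=2 NNhhTt=4 NNhhtt=2 NnHHTT=2 NnHHTt=4 NnHHtt=2 NnHhTT=4 NnHhTt=8 NnHhtt=4 NnhhTT=2 NnhhTt=4 Nnhhtt=2
NnHHTT hits 2/64; gcd=2; 2÷2/64÷2 = 1/32

P(NnHHTT) = 1/32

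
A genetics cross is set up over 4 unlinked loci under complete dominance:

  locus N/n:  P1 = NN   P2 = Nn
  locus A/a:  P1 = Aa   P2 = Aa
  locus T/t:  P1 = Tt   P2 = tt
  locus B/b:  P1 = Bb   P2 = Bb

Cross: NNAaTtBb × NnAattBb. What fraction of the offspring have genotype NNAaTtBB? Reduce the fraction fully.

NNAaTtBb gametes: NATB×2, NATb×2, NAtB×2, NAtb×2, NaTB×2, NaTb×2, NatB×2, Natb×2
NnAattBb gametes: NAtB×2, NAtb×2, NatB×2, Natb×2, nAtB×2, nAtb×2, natB×2, natb×2
NNAaTtBb×NnAattBb grid (16·16=256): NNAATtBB=4 NNAATtBb=8 NNAATtbb=4 NNAAttBB=4 NNAAttBb=8 NNAAttbb=4 NNAaTtBB=8 NNAaTtBb=16 NNAaTtbb=8 NNAattBB=8 NNAattBb=16 NNAattbb=8 NNaaTtBB=4 NNaaTtBb=8 NNaaTtbb=4 NNaattBB=4 NNaattBb=8 NNaattbb=4 NnAATtBB=4 NnAATtBb=8 NnAATtbb=4 NnAAttBB=4 NnAAttBb=8 NnAAttbb=4 NnAaTtBB=8 NnAaTtBb=16 NnAaTtbb=8 NnAattBB=8 NnAattBb=16 NnAattbb=8 NnaaTtBB=4 NnaaTtBb=8 NnaaTtbb=4 NnaattBB=4 NnaattBb=8 Nnaattbb=4
NNAaTtBB hits 8/256; gcd=8; 8÷8/256÷8 = 1/32

P(NNAaTtBB) = 1/32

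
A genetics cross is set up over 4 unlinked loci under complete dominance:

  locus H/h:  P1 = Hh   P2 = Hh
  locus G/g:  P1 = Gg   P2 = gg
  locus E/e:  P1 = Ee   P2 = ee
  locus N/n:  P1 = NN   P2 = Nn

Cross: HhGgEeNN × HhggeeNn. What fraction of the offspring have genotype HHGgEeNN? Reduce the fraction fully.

HhGgEeNN gametes: HGEN×2, HGeN×2, HgEN×2, HgeN×2, hGEN×2, hGeN×2, hgEN×2, hgeN×2
HhggeeNn gametes: HgeN×4, Hgen×4, hgeN×4, hgen×4
HhGgEeNN×HhggeeNn grid (16·16=256): HHGgEeNN=8 HHGgEeNn=8 HHGgeeNN=8 HHGgeeNn=8 HHggEeNN=8 HHggEeNn=8 HHggeeNN=8 HHggeeNn=8 HhGgEeNN=16 HhGgEeNn=16 HhGgeeNN=16 HhGgeeNn=16 HhggEeNN=16 HhggEeNn=16 HhggeeNN=16 HhggeeNn=16 hhGgEeNN=8 hhGgEeNn=8 hhGgeeNN=8 hhGgeeNn=8 hhggEeNN=8 hhggEeNn=8 hhggeeNN=8 hhggeeNn=8
HHGgEeNN hits 8/256; gcd=8; 8÷8/256÷8 = 1/32

P(HHGgEeNN) = 1/32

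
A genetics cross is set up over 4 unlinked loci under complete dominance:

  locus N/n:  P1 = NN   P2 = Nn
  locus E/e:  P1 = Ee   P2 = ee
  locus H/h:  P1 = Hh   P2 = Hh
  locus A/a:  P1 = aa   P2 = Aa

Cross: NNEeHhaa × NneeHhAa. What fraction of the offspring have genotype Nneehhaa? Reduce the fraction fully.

NNEeHhaa gametes: NEHa×4, NEha×4, NeHa×4, Neha×4
NneeHhAa gametes: NeHA×2, NeHa×2, NehA×2, Neha×2, neHA×2, neHa×2, nehA×2, neha×2
NNEeHhaa×NneeHhAa grid (16·16=256): NNEeHHAa=8 NNEeHHaa=8 NNEeHhAa=16 NNEeHhaa=16 NNEehhAa=8 NNEehhaa=8 NNeeHHAa=8 NNeeHHaa=8 NNeeHhAa=16 NNeeHhaa=16 NNeehhAa=8 NNeehhaa=8 NnEeHHAa=8 NnEeHHaa=8 NnEeHhAa=16 NnEeHhaa=16 NnEehhAa=8 NnEehhaa=8 NneeHHAa=8 NneeHHaa=8 NneeHhAa=16 NneeHhaa=16 NneehhAa=8 Nneehhaa=8
Nneehhaa hits 8/256; gcd=8; 8÷8/256÷8 = 1/32

P(Nneehhaa) = 1/32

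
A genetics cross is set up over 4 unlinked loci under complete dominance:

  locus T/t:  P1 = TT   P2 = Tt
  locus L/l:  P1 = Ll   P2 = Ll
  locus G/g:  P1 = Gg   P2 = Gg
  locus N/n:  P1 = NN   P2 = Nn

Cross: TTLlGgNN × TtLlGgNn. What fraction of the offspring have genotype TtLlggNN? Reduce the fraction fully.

TTLlGgNN gametes: TLGN×4, TLgN×4, TlGN×4, TlgN×4
TtLlGgNn gametes: TLGN×1, TLGn×1, TLgN×1, TLgn×1, TlGN×1, TlGn×1, TlgN×1, Tlgn×1, tLGN×1, tLGn×1, tLgN×1, tLgn×1, tlGN×1, tlGn×1, tlgN×1, tlgn×1
TTLlGgNN×TtLlGgNn grid (16·16=256): TTLLGGNN=4 TTLLGGNn=4 TTLLGgNN=8 TTLLGgNn=8 TTLLggNN=4 TTLLggNn=4 TTLlGGNN=8 TTLlGGNn=8 TTLlGgNN=16 TTLlGgNn=16 TTLlggNN=8 TTLlggNn=8 TTllGGNN=4 TTllGGNn=4 TTllGgNN=8 TTllGgNn=8 TTllggNN=4 TTllggNn=4 TtLLGGNN=4 TtLLGGNn=4 TtLLGgNN=8 TtLLGgNn=8 TtLLggNN=4 TtLLggNn=4 TtLlGGNN=8 TtLlGGNn=8 TtLlGgNN=16 TtLlGgNn=16 TtLlggNN=8 TtLlggNn=8 TtllGGNN=4 TtllGGNn=4 TtllGgNN=8 TtllGgNn=8 TtllggNN=4 TtllggNn=4
TtLlggNN hits 8/256; gcd=8; 8÷8/256÷8 = 1/32

P(TtLlggNN) = 1/32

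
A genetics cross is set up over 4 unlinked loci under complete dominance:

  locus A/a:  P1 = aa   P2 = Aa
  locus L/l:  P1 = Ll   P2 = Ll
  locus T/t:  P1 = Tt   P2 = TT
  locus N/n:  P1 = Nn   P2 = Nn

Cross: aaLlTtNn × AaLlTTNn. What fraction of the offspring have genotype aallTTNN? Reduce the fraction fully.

aaLlTtNn gametes: aLTN×2, aLTn×2, aLtN×2, aLtn×2, alTN×2, alTn×2, altN×2, altn×2
AaLlTTNn gametes: ALTN×2, ALTn×2, AlTN×2, AlTn×2, aLTN×2, aLTn×2, alTN×2, alTn×2
aaLlTtNn×AaLlTTNn grid (16·16=256): AaLLTTNN=4 AaLLTTNn=8 AaLLTTnn=4 AaLLTtNN=4 AaLLTtNn=8 AaLLTtnn=4 AaLlTTNN=8 AaLlTTNn=16 AaLlTTnn=8 AaLlTtNN=8 AaLlTtNn=16 AaLlTtnn=8 AallTTNN=4 AallTTNn=8 AallTTnn=4 AallTtNN=4 AallTtNn=8 AallTtnn=4 aaLLTTNN=4 aaLLTTNn=8 aaLLTTnn=4 aaLLTtNN=4 aaLLTtNn=8 aaLLTtnn=4 aaLlTTNN=8 aaLlTTNn=16 aaLlTTnn=8 aaLlTtNN=8 aaLlTtNn=16 aaLlTtnn=8 aallTTNN=4 aallTTNn=8 aallTTnn=4 aallTtNN=4 aallTtNn=8 aallTtnn=4
aallTTNN hits 4/256; gcd=4; 4÷4/256÷4 = 1/64

P(aallTTNN) = 1/64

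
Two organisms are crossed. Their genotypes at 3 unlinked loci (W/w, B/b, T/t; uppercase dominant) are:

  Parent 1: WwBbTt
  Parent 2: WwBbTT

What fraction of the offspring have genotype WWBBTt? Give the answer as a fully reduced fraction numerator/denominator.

P(WWBBTt) = 1/32

WwBbTt gametes: WBT×1, WBt×1, WbT×1, Wbt×1, wBT×1, wBt×1, wbT×1, wbt×1
WwBbTT gametes: WBT×2, WbT×2, wBT×2, wbT×2
WwBbTt×WwBbTT grid (8·8=64): WWBBTT=2 WWBBTt=2 WWBbTT=4 WWBbTt=4 WWbbTT=2 WWbbTt=2 WwBBTT=4 WwBBTt=4 WwBbTT=8 WwBbTt=8 WwbbTT=4 WwbbTt=4 wwBBTT=2 wwBBTt=2 wwBbTT=4 wwBbTt=4 wwbbTT=2 wwbbTt=2
WWBBTt hits 2/64; gcd=2; 2÷2/64÷2 = 1/32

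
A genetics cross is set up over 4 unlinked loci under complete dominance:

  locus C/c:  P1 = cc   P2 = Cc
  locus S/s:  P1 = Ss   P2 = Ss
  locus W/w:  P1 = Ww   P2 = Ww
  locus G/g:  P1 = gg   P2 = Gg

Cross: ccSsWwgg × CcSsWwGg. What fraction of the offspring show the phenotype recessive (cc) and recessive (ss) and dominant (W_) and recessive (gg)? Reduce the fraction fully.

ccSsWwgg gametes: cSWg×4, cSwg×4, csWg×4, cswg×4
CcSsWwGg gametes: CSWG×1, CSWg×1, CSwG×1, CSwg×1, CsWG×1, CsWg×1, CswG×1, Cswg×1, cSWG×1, cSWg×1, cSwG×1, cSwg×1, csWG×1, csWg×1, cswG×1, cswg×1
ccSsWwgg×CcSsWwGg grid (16·16=256): CcSSWWGg=4 CcSSWWgg=4 CcSSWwGg=8 CcSSWwgg=8 CcSSwwGg=4 CcSSwwgg=4 CcSsWWGg=8 CcSsWWgg=8 CcSsWwGg=16 CcSsWwgg=16 CcSswwGg=8 CcSswwgg=8 CcssWWGg=4 CcssWWgg=4 CcssWwGg=8 CcssWwgg=8 CcsswwGg=4 Ccsswwgg=4 ccSSWWGg=4 ccSSWWgg=4 ccSSWwGg=8 ccSSWwgg=8 ccSSwwGg=4 ccSSwwgg=4 ccSsWWGg=8 ccSsWWgg=8 ccSsWwGg=16 ccSsWwgg=16 ccSswwGg=8 ccSswwgg=8 ccssWWGg=4 ccssWWgg=4 ccssWwGg=8 ccssWwgg=8 ccsswwGg=4 ccsswwgg=4
cc ss W_ gg hits 12/256; gcd=4; 12÷4/256÷4 = 3/64

P(cc ss W_ gg) = 3/64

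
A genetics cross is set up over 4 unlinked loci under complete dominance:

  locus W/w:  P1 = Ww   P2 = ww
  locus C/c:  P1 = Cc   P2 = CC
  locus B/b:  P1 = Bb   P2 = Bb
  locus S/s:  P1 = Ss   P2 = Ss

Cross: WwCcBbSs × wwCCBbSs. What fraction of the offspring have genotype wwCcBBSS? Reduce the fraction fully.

P(wwCcBBSS) = 1/64

WwCcBbSs gametes: WCBS×1, WCBs×1, WCbS×1, WCbs×1, WcBS×1, WcBs×1, WcbS×1, Wcbs×1, wCBS×1, wCBs×1, wCbS×1, wCbs×1, wcBS×1, wcBs×1, wcbS×1, wcbs×1
wwCCBbSs gametes: wCBS×4, wCBs×4, wCbS×4, wCbs×4
WwCcBbSs×wwCCBbSs grid (16·16=256): WwCCBBSS=4 WwCCBBSs=8 WwCCBBss=4 WwCCBbSS=8 WwCCBbSs=16 WwCCBbss=8 WwCCbbSS=4 WwCCbbSs=8 WwCCbbss=4 WwCcBBSS=4 WwCcBBSs=8 WwCcBBss=4 WwCcBbSS=8 WwCcBbSs=16 WwCcBbss=8 WwCcbbSS=4 WwCcbbSs=8 WwCcbbss=4 wwCCBBSS=4 wwCCBBSs=8 wwCCBBss=4 wwCCBbSS=8 wwCCBbSs=16 wwCCBbss=8 wwCCbbSS=4 wwCCbbSs=8 wwCCbbss=4 wwCcBBSS=4 wwCcBBSs=8 wwCcBBss=4 wwCcBbSS=8 wwCcBbSs=16 wwCcBbss=8 wwCcbbSS=4 wwCcbbSs=8 wwCcbbss=4
wwCcBBSS hits 4/256; gcd=4; 4÷4/256÷4 = 1/64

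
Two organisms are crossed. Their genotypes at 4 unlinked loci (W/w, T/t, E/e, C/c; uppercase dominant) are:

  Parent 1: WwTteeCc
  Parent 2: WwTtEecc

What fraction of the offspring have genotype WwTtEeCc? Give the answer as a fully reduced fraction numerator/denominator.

WwTteeCc gametes: WTeC×2, WTec×2, WteC×2, Wtec×2, wTeC×2, wTec×2, wteC×2, wtec×2
WwTtEecc gametes: WTEc×2, WTec×2, WtEc×2, Wtec×2, wTEc×2, wTec×2, wtEc×2, wtec×2
WwTteeCc×WwTtEecc grid (16·16=256): WWTTEeCc=4 WWTTEecc=4 WWTTeeCc=4 WWTTeecc=4 WWTtEeCc=8 WWTtEecc=8 WWTteeCc=8 WWTteecc=8 WWttEeCc=4 WWttEecc=4 WWtteeCc=4 WWtteecc=4 WwTTEeCc=8 WwTTEecc=8 WwTTeeCc=8 WwTTeecc=8 WwTtEeCc=16 WwTtEecc=16 WwTteeCc=16 WwTteecc=16 WwttEeCc=8 WwttEecc=8 WwtteeCc=8 Wwtteecc=8 wwTTEeCc=4 wwTTEecc=4 wwTTeeCc=4 wwTTeecc=4 wwTtEeCc=8 wwTtEecc=8 wwTteeCc=8 wwTteecc=8 wwttEeCc=4 wwttEecc=4 wwtteeCc=4 wwtteecc=4
WwTtEeCc hits 16/256; gcd=16; 16÷16/256÷16 = 1/16

P(WwTtEeCc) = 1/16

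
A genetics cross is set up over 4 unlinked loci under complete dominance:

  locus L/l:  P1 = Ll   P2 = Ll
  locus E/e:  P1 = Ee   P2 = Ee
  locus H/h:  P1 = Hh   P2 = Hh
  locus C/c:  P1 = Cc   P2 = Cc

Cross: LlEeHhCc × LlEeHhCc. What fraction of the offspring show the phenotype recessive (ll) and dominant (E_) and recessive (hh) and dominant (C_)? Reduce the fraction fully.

LlEeHhCc gametes: LEHC×1, LEHc×1, LEhC×1, LEhc×1, LeHC×1, LeHc×1, LehC×1, Lehc×1, lEHC×1, lEHc×1, lEhC×1, lEhc×1, leHC×1, leHc×1, lehC×1, lehc×1
LlEeHhCc gametes: LEHC×1, LEHc×1, LEhC×1, LEhc×1, LeHC×1, LeHc×1, LehC×1, Lehc×1, lEHC×1, lEHc×1, lEhC×1, lEhc×1, leHC×1, leHc×1, lehC×1, lehc×1
LlEeHhCc×LlEeHhCc grid (16·16=256): LLEEHHCC=1 LLEEHHCc=2 LLEEHHcc=1 LLEEHhCC=2 LLEEHhCc=4 LLEEHhcc=2 LLEEhhCC=1 LLEEhhCc=2 LLEEhhcc=1 LLEeHHCC=2 LLEeHHCc=4 LLEeHHcc=2 LLEeHhCC=4 LLEeHhCc=8 LLEeHhcc=4 LLEehhCC=2 LLEehhCc=4 LLEehhcc=2 LLeeHHCC=1 LLeeHHCc=2 LLeeHHcc=1 LLeeHhCC=2 LLeeHhCc=4 LLeeHhcc=2 LLeehhCC=1 LLeehhCc=2 LLeehhcc=1 LlEEHHCC=2 LlEEHHCc=4 LlEEHHcc=2 LlEEHhCC=4 LlEEHhCc=8 LlEEHhcc=4 LlEEhhCC=2 LlEEhhCc=4 LlEEhhcc=2 LlEeHHCC=4 LlEeHHCc=8 LlEeHHcc=4 LlEeHhCC=8 LlEeHhCc=16 LlEeHhcc=8 LlEehhCC=4 LlEehhCc=8 LlEehhcc=4 LleeHHCC=2 LleeHHCc=4 LleeHHcc=2 LleeHhCC=4 LleeHhCc=8 LleeHhcc=4 LleehhCC=2 LleehhCc=4 Lleehhcc=2 llEEHHCC=1 llEEHHCc=2 llEEHHcc=1 llEEHhCC=2 llEEHhCc=4 llEEHhcc=2 llEEhhCC=1 llEEhhCc=2 llEEhhcc=1 llEeHHCC=2 llEeHHCc=4 llEeHHcc=2 llEeHhCC=4 llEeHhCc=8 llEeHhcc=4 llEehhCC=2 llEehhCc=4 llEehhcc=2 lleeHHCC=1 lleeHHCc=2 lleeHHcc=1 lleeHhCC=2 lleeHhCc=4 lleeHhcc=2 lleehhCC=1 lleehhCc=2 lleehhcc=1
ll E_ hh C_ hits 9/256; gcd=1; 9÷1/256÷1 = 9/256

P(ll E_ hh C_) = 9/256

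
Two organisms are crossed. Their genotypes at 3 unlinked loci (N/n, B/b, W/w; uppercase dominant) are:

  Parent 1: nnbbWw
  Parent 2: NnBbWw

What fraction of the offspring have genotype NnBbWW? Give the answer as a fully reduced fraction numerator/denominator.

P(NnBbWW) = 1/16

nnbbWw gametes: nbW×4, nbw×4
NnBbWw gametes: NBW×1, NBw×1, NbW×1, Nbw×1, nBW×1, nBw×1, nbW×1, nbw×1
nnbbWw×NnBbWw grid (8·8=64): NnBbWW=4 NnBbWw=8 NnBbww=4 NnbbWW=4 NnbbWw=8 Nnbbww=4 nnBbWW=4 nnBbWw=8 nnBbww=4 nnbbWW=4 nnbbWw=8 nnbbww=4
NnBbWW hits 4/64; gcd=4; 4÷4/64÷4 = 1/16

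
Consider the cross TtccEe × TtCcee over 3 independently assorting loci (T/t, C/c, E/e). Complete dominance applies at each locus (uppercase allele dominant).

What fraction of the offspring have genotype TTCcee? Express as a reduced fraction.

P(TTCcee) = 1/16

TtccEe gametes: TcE×2, Tce×2, tcE×2, tce×2
TtCcee gametes: TCe×2, Tce×2, tCe×2, tce×2
TtccEe×TtCcee grid (8·8=64): TTCcEe=4 TTCcee=4 TTccEe=4 TTccee=4 TtCcEe=8 TtCcee=8 TtccEe=8 Ttccee=8 ttCcEe=4 ttCcee=4 ttccEe=4 ttccee=4
TTCcee hits 4/64; gcd=4; 4÷4/64÷4 = 1/16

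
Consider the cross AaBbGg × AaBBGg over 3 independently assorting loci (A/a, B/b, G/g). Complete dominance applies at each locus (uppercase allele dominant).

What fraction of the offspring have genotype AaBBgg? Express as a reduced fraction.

P(AaBBgg) = 1/16

AaBbGg gametes: ABG×1, ABg×1, AbG×1, Abg×1, aBG×1, aBg×1, abG×1, abg×1
AaBBGg gametes: ABG×2, ABg×2, aBG×2, aBg×2
AaBbGg×AaBBGg grid (8·8=64): AABBGG=2 AABBGg=4 AABBgg=2 AABbGG=2 AABbGg=4 AABbgg=2 AaBBGG=4 AaBBGg=8 AaBBgg=4 AaBbGG=4 AaBbGg=8 AaBbgg=4 aaBBGG=2 aaBBGg=4 aaBBgg=2 aaBbGG=2 aaBbGg=4 aaBbgg=2
AaBBgg hits 4/64; gcd=4; 4÷4/64÷4 = 1/16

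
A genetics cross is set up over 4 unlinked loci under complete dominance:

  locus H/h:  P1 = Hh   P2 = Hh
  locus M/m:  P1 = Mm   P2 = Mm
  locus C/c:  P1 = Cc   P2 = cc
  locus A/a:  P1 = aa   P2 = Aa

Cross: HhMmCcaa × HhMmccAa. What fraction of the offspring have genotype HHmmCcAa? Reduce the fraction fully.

P(HHmmCcAa) = 1/64

HhMmCcaa gametes: HMCa×2, HMca×2, HmCa×2, Hmca×2, hMCa×2, hMca×2, hmCa×2, hmca×2
HhMmccAa gametes: HMcA×2, HMca×2, HmcA×2, Hmca×2, hMcA×2, hMca×2, hmcA×2, hmca×2
HhMmCcaa×HhMmccAa grid (16·16=256): HHMMCcAa=4 HHMMCcaa=4 HHMMccAa=4 HHMMccaa=4 HHMmCcAa=8 HHMmCcaa=8 HHMmccAa=8 HHMmccaa=8 HHmmCcAa=4 HHmmCcaa=4 HHmmccAa=4 HHmmccaa=4 HhMMCcAa=8 HhMMCcaa=8 HhMMccAa=8 HhMMccaa=8 HhMmCcAa=16 HhMmCcaa=16 HhMmccAa=16 HhMmccaa=16 HhmmCcAa=8 HhmmCcaa=8 HhmmccAa=8 Hhmmccaa=8 hhMMCcAa=4 hhMMCcaa=4 hhMMccAa=4 hhMMccaa=4 hhMmCcAa=8 hhMmCcaa=8 hhMmccAa=8 hhMmccaa=8 hhmmCcAa=4 hhmmCcaa=4 hhmmccAa=4 hhmmccaa=4
HHmmCcAa hits 4/256; gcd=4; 4÷4/256÷4 = 1/64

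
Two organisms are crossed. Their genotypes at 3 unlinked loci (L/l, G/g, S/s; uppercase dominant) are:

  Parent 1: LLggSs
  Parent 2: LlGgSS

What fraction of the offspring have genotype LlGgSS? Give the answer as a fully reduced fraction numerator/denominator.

P(LlGgSS) = 1/8

LLggSs gametes: LgS×4, Lgs×4
LlGgSS gametes: LGS×2, LgS×2, lGS×2, lgS×2
LLggSs×LlGgSS grid (8·8=64): LLGgSS=8 LLGgSs=8 LLggSS=8 LLggSs=8 LlGgSS=8 LlGgSs=8 LlggSS=8 LlggSs=8
LlGgSS hits 8/64; gcd=8; 8÷8/64÷8 = 1/8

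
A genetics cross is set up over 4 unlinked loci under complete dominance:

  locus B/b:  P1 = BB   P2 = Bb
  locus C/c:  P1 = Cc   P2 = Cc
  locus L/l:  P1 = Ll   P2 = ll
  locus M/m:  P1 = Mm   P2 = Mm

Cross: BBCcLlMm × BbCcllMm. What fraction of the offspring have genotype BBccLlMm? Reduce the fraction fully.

P(BBccLlMm) = 1/32

BBCcLlMm gametes: BCLM×2, BCLm×2, BClM×2, BClm×2, BcLM×2, BcLm×2, BclM×2, Bclm×2
BbCcllMm gametes: BClM×2, BClm×2, BclM×2, Bclm×2, bClM×2, bClm×2, bclM×2, bclm×2
BBCcLlMm×BbCcllMm grid (16·16=256): BBCCLlMM=4 BBCCLlMm=8 BBCCLlmm=4 BBCCllMM=4 BBCCllMm=8 BBCCllmm=4 BBCcLlMM=8 BBCcLlMm=16 BBCcLlmm=8 BBCcllMM=8 BBCcllMm=16 BBCcllmm=8 BBccLlMM=4 BBccLlMm=8 BBccLlmm=4 BBccllMM=4 BBccllMm=8 BBccllmm=4 BbCCLlMM=4 BbCCLlMm=8 BbCCLlmm=4 BbCCllMM=4 BbCCllMm=8 BbCCllmm=4 BbCcLlMM=8 BbCcLlMm=16 BbCcLlmm=8 BbCcllMM=8 BbCcllMm=16 BbCcllmm=8 BbccLlMM=4 BbccLlMm=8 BbccLlmm=4 BbccllMM=4 BbccllMm=8 Bbccllmm=4
BBccLlMm hits 8/256; gcd=8; 8÷8/256÷8 = 1/32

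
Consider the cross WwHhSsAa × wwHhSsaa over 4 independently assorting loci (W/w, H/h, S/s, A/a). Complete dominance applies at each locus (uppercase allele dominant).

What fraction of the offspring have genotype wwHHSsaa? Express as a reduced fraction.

WwHhSsAa gametes: WHSA×1, WHSa×1, WHsA×1, WHsa×1, WhSA×1, WhSa×1, WhsA×1, Whsa×1, wHSA×1, wHSa×1, wHsA×1, wHsa×1, whSA×1, whSa×1, whsA×1, whsa×1
wwHhSsaa gametes: wHSa×4, wHsa×4, whSa×4, whsa×4
WwHhSsAa×wwHhSsaa grid (16·16=256): WwHHSSAa=4 WwHHSSaa=4 WwHHSsAa=8 WwHHSsaa=8 WwHHssAa=4 WwHHssaa=4 WwHhSSAa=8 WwHhSSaa=8 WwHhSsAa=16 WwHhSsaa=16 WwHhssAa=8 WwHhssaa=8 WwhhSSAa=4 WwhhSSaa=4 WwhhSsAa=8 WwhhSsaa=8 WwhhssAa=4 Wwhhssaa=4 wwHHSSAa=4 wwHHSSaa=4 wwHHSsAa=8 wwHHSsaa=8 wwHHssAa=4 wwHHssaa=4 wwHhSSAa=8 wwHhSSaa=8 wwHhSsAa=16 wwHhSsaa=16 wwHhssAa=8 wwHhssaa=8 wwhhSSAa=4 wwhhSSaa=4 wwhhSsAa=8 wwhhSsaa=8 wwhhssAa=4 wwhhssaa=4
wwHHSsaa hits 8/256; gcd=8; 8÷8/256÷8 = 1/32

P(wwHHSsaa) = 1/32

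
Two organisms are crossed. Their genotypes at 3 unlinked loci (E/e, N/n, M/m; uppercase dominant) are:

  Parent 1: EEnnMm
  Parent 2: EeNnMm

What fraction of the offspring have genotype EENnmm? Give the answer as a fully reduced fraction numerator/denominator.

P(EENnmm) = 1/16

EEnnMm gametes: EnM×4, Enm×4
EeNnMm gametes: ENM×1, ENm×1, EnM×1, Enm×1, eNM×1, eNm×1, enM×1, enm×1
EEnnMm×EeNnMm grid (8·8=64): EENnMM=4 EENnMm=8 EENnmm=4 EEnnMM=4 EEnnMm=8 EEnnmm=4 EeNnMM=4 EeNnMm=8 EeNnmm=4 EennMM=4 EennMm=8 Eennmm=4
EENnmm hits 4/64; gcd=4; 4÷4/64÷4 = 1/16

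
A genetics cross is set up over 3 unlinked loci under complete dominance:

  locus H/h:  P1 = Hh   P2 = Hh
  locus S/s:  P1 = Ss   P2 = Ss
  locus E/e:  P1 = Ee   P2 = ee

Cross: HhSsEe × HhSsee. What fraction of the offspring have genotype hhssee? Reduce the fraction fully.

P(hhssee) = 1/32

HhSsEe gametes: HSE×1, HSe×1, HsE×1, Hse×1, hSE×1, hSe×1, hsE×1, hse×1
HhSsee gametes: HSe×2, Hse×2, hSe×2, hse×2
HhSsEe×HhSsee grid (8·8=64): HHSSEe=2 HHSSee=2 HHSsEe=4 HHSsee=4 HHssEe=2 HHssee=2 HhSSEe=4 HhSSee=4 HhSsEe=8 HhSsee=8 HhssEe=4 Hhssee=4 hhSSEe=2 hhSSee=2 hhSsEe=4 hhSsee=4 hhssEe=2 hhssee=2
hhssee hits 2/64; gcd=2; 2÷2/64÷2 = 1/32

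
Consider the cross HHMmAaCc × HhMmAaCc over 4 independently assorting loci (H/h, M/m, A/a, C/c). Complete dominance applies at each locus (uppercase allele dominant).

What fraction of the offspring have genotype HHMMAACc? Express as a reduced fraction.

P(HHMMAACc) = 1/64

HHMmAaCc gametes: HMAC×2, HMAc×2, HMaC×2, HMac×2, HmAC×2, HmAc×2, HmaC×2, Hmac×2
HhMmAaCc gametes: HMAC×1, HMAc×1, HMaC×1, HMac×1, HmAC×1, HmAc×1, HmaC×1, Hmac×1, hMAC×1, hMAc×1, hMaC×1, hMac×1, hmAC×1, hmAc×1, hmaC×1, hmac×1
HHMmAaCc×HhMmAaCc grid (16·16=256): HHMMAACC=2 HHMMAACc=4 HHMMAAcc=2 HHMMAaCC=4 HHMMAaCc=8 HHMMAacc=4 HHMMaaCC=2 HHMMaaCc=4 HHMMaacc=2 HHMmAACC=4 HHMmAACc=8 HHMmAAcc=4 HHMmAaCC=8 HHMmAaCc=16 HHMmAacc=8 HHMmaaCC=4 HHMmaaCc=8 HHMmaacc=4 HHmmAACC=2 HHmmAACc=4 HHmmAAcc=2 HHmmAaCC=4 HHmmAaCc=8 HHmmAacc=4 HHmmaaCC=2 HHmmaaCc=4 HHmmaacc=2 HhMMAACC=2 HhMMAACc=4 HhMMAAcc=2 HhMMAaCC=4 HhMMAaCc=8 HhMMAacc=4 HhMMaaCC=2 HhMMaaCc=4 HhMMaacc=2 HhMmAACC=4 HhMmAACc=8 HhMmAAcc=4 HhMmAaCC=8 HhMmAaCc=16 HhMmAacc=8 HhMmaaCC=4 HhMmaaCc=8 HhMmaacc=4 HhmmAACC=2 HhmmAACc=4 HhmmAAcc=2 HhmmAaCC=4 HhmmAaCc=8 HhmmAacc=4 HhmmaaCC=2 HhmmaaCc=4 Hhmmaacc=2
HHMMAACc hits 4/256; gcd=4; 4÷4/256÷4 = 1/64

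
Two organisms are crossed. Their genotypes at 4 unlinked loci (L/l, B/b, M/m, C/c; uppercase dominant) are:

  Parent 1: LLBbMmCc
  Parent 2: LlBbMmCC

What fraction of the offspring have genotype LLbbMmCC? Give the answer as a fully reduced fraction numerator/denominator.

LLBbMmCc gametes: LBMC×2, LBMc×2, LBmC×2, LBmc×2, LbMC×2, LbMc×2, LbmC×2, Lbmc×2
LlBbMmCC gametes: LBMC×2, LBmC×2, LbMC×2, LbmC×2, lBMC×2, lBmC×2, lbMC×2, lbmC×2
LLBbMmCc×LlBbMmCC grid (16·16=256): LLBBMMCC=4 LLBBMMCc=4 LLBBMmCC=8 LLBBMmCc=8 LLBBmmCC=4 LLBBmmCc=4 LLBbMMCC=8 LLBbMMCc=8 LLBbMmCC=16 LLBbMmCc=16 LLBbmmCC=8 LLBbmmCc=8 LLbbMMCC=4 LLbbMMCc=4 LLbbMmCC=8 LLbbMmCc=8 LLbbmmCC=4 LLbbmmCc=4 LlBBMMCC=4 LlBBMMCc=4 LlBBMmCC=8 LlBBMmCc=8 LlBBmmCC=4 LlBBmmCc=4 LlBbMMCC=8 LlBbMMCc=8 LlBbMmCC=16 LlBbMmCc=16 LlBbmmCC=8 LlBbmmCc=8 LlbbMMCC=4 LlbbMMCc=4 LlbbMmCC=8 LlbbMmCc=8 LlbbmmCC=4 LlbbmmCc=4
LLbbMmCC hits 8/256; gcd=8; 8÷8/256÷8 = 1/32

P(LLbbMmCC) = 1/32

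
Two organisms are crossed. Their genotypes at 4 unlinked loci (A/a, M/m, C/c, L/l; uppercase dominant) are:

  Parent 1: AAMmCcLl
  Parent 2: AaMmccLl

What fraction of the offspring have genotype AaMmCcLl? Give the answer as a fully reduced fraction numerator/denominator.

AAMmCcLl gametes: AMCL×2, AMCl×2, AMcL×2, AMcl×2, AmCL×2, AmCl×2, AmcL×2, Amcl×2
AaMmccLl gametes: AMcL×2, AMcl×2, AmcL×2, Amcl×2, aMcL×2, aMcl×2, amcL×2, amcl×2
AAMmCcLl×AaMmccLl grid (16·16=256): AAMMCcLL=4 AAMMCcLl=8 AAMMCcll=4 AAMMccLL=4 AAMMccLl=8 AAMMccll=4 AAMmCcLL=8 AAMmCcLl=16 AAMmCcll=8 AAMmccLL=8 AAMmccLl=16 AAMmccll=8 AAmmCcLL=4 AAmmCcLl=8 AAmmCcll=4 AAmmccLL=4 AAmmccLl=8 AAmmccll=4 AaMMCcLL=4 AaMMCcLl=8 AaMMCcll=4 AaMMccLL=4 AaMMccLl=8 AaMMccll=4 AaMmCcLL=8 AaMmCcLl=16 AaMmCcll=8 AaMmccLL=8 AaMmccLl=16 AaMmccll=8 AammCcLL=4 AammCcLl=8 AammCcll=4 AammccLL=4 AammccLl=8 Aammccll=4
AaMmCcLl hits 16/256; gcd=16; 16÷16/256÷16 = 1/16

P(AaMmCcLl) = 1/16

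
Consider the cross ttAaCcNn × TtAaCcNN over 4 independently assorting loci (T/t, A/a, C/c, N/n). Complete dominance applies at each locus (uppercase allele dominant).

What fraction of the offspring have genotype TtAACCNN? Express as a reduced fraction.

ttAaCcNn gametes: tACN×2, tACn×2, tAcN×2, tAcn×2, taCN×2, taCn×2, tacN×2, tacn×2
TtAaCcNN gametes: TACN×2, TAcN×2, TaCN×2, TacN×2, tACN×2, tAcN×2, taCN×2, tacN×2
ttAaCcNn×TtAaCcNN grid (16·16=256): TtAACCNN=4 TtAACCNn=4 TtAACcNN=8 TtAACcNn=8 TtAAccNN=4 TtAAccNn=4 TtAaCCNN=8 TtAaCCNn=8 TtAaCcNN=16 TtAaCcNn=16 TtAaccNN=8 TtAaccNn=8 TtaaCCNN=4 TtaaCCNn=4 TtaaCcNN=8 TtaaCcNn=8 TtaaccNN=4 TtaaccNn=4 ttAACCNN=4 ttAACCNn=4 ttAACcNN=8 ttAACcNn=8 ttAAccNN=4 ttAAccNn=4 ttAaCCNN=8 ttAaCCNn=8 ttAaCcNN=16 ttAaCcNn=16 ttAaccNN=8 ttAaccNn=8 ttaaCCNN=4 ttaaCCNn=4 ttaaCcNN=8 ttaaCcNn=8 ttaaccNN=4 ttaaccNn=4
TtAACCNN hits 4/256; gcd=4; 4÷4/256÷4 = 1/64

P(TtAACCNN) = 1/64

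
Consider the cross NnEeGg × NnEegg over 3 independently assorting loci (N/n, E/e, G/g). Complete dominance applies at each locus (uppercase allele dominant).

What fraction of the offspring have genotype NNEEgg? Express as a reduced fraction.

P(NNEEgg) = 1/32

NnEeGg gametes: NEG×1, NEg×1, NeG×1, Neg×1, nEG×1, nEg×1, neG×1, neg×1
NnEegg gametes: NEg×2, Neg×2, nEg×2, neg×2
NnEeGg×NnEegg grid (8·8=64): NNEEGg=2 NNEEgg=2 NNEeGg=4 NNEegg=4 NNeeGg=2 NNeegg=2 NnEEGg=4 NnEEgg=4 NnEeGg=8 NnEegg=8 NneeGg=4 Nneegg=4 nnEEGg=2 nnEEgg=2 nnEeGg=4 nnEegg=4 nneeGg=2 nneegg=2
NNEEgg hits 2/64; gcd=2; 2÷2/64÷2 = 1/32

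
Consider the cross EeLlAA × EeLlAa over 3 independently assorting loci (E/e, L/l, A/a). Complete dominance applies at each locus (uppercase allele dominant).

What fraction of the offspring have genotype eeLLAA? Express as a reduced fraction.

EeLlAA gametes: ELA×2, ElA×2, eLA×2, elA×2
EeLlAa gametes: ELA×1, ELa×1, ElA×1, Ela×1, eLA×1, eLa×1, elA×1, ela×1
EeLlAA×EeLlAa grid (8·8=64): EELLAA=2 EELLAa=2 EELlAA=4 EELlAa=4 EEllAA=2 EEllAa=2 EeLLAA=4 EeLLAa=4 EeLlAA=8 EeLlAa=8 EellAA=4 EellAa=4 eeLLAA=2 eeLLAa=2 eeLlAA=4 eeLlAa=4 eellAA=2 eellAa=2
eeLLAA hits 2/64; gcd=2; 2÷2/64÷2 = 1/32

P(eeLLAA) = 1/32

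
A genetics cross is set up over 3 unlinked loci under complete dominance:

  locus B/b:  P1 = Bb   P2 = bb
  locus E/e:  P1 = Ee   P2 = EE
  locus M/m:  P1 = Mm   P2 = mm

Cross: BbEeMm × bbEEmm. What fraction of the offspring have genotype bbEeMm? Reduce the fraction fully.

BbEeMm gametes: BEM×1, BEm×1, BeM×1, Bem×1, bEM×1, bEm×1, beM×1, bem×1
bbEEmm gametes: bEm×8
BbEeMm×bbEEmm grid (8·8=64): BbEEMm=8 BbEEmm=8 BbEeMm=8 BbEemm=8 bbEEMm=8 bbEEmm=8 bbEeMm=8 bbEemm=8
bbEeMm hits 8/64; gcd=8; 8÷8/64÷8 = 1/8

P(bbEeMm) = 1/8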